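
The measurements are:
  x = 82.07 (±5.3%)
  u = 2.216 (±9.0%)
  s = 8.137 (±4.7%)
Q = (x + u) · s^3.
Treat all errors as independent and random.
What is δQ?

Let w = x + u = 84.29. δw = √(δx² + δu²) = √(18.9 + 0.0398) = 4.35, so δw/w = 0.0517.
Q is then a monomial in w, s:
δQ/Q = √((δw/w)² + (3·δs/s)²) = √(0.00267 + 0.0199) = 0.150
Q = 45410, so δQ = 0.150 × 45410 = 6820.

6820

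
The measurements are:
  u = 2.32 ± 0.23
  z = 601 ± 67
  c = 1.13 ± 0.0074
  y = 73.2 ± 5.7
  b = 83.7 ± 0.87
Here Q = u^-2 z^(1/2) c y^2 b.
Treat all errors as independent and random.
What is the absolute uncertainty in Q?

5.97e+05

For a monomial Q ∝ u^-2, z^(1/2), c, y^2, b, fractional errors add in quadrature:
  (-2·δu/u)² = (-2×0.0991)² = 0.0393;  (½·δz/z)² = (0.5×0.111)² = 0.00311;  (1·δc/c)² = (1×0.00655)² = 4.29e-05;  (2·δy/y)² = (2×0.0779)² = 0.0243;  (1·δb/b)² = (1×0.0104)² = 0.000108
δQ/Q = √(0.0668) = 0.259
Q = 2.31e+06, so δQ = 0.259 × 2.31e+06 = 5.97e+05.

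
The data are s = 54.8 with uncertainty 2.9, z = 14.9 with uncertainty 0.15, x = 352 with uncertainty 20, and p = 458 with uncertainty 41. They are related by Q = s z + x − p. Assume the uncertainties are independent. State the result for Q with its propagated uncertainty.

711 ± 63.4

Let w = s·z = 817. δw/w = √((1·δs/s)² + (1·δz/z)²) = √(0.00280 + 0.000101) = 0.0539, so δw = 44.0.
Q = w + x − p: δQ = √(δw² + δx² + δp²) = √(1930 + 400 + 1680) = 63.4
Q = 711.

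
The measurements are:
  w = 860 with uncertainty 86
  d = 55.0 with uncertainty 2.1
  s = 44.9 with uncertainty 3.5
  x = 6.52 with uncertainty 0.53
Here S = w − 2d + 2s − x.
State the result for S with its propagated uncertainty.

Each term contributes (cᵢ δxᵢ)² to (δS)²:
  (δw)² = 7400;  (2·δd)² = 17.6;  (2·δs)² = 49.0;  (δx)² = 0.281
δS = √(7460) = 86.4
S = 833.

833 ± 86.4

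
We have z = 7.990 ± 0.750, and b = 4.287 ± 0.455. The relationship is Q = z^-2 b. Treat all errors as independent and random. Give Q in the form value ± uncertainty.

0.06715 ± 0.0145

Each factor contributes (exponent × relative error)² to (δQ/Q)²:
  (-2·δz/z)² = (-2×0.0939)² = 0.0352;  (1·δb/b)² = (1×0.106)² = 0.0113
δQ/Q = √(0.0465) = 0.216
Q = 0.06715, so δQ = 0.216 × 0.06715 = 0.0145.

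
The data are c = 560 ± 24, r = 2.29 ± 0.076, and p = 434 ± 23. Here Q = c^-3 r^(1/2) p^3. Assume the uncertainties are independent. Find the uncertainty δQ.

0.145

Products/powers → add relative errors in quadrature, weighted by exponent:
  (-3·δc/c)² = (-3×0.0429)² = 0.0165;  (½·δr/r)² = (0.5×0.0332)² = 0.000275;  (3·δp/p)² = (3×0.0530)² = 0.0253
δQ/Q = √(0.0421) = 0.205
Q = 0.704, so δQ = 0.205 × 0.704 = 0.145.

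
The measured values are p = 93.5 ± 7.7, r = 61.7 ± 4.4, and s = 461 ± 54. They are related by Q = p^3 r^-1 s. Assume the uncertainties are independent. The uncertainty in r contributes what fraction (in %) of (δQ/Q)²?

(δQ/Q)² = (3·δp/p)² + (-1·δr/r)² + (1·δs/s)²
  p term: (3×0.0824)² = 0.0610
  r term: (-1×0.0713)² = 0.00509
  s term: (1×0.117)² = 0.0137
Total = 0.0798. Share from r = 0.00509/0.0798 = 0.0637.

6.37%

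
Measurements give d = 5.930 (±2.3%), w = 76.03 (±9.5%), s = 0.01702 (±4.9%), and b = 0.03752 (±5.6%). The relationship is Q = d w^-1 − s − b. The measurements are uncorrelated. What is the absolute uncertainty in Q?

Let p = d·w^-1 = 0.07800. δp/p = √((1·δd/d)² + (-1·δw/w)²) = √(0.000529 + 0.00903) = 0.0977, so δp = 0.00762.
Q = p − s − b: δQ = √(δp² + δs² + δb²) = √(5.81e-05 + 6.96e-07 + 4.41e-06) = 0.00795

0.00795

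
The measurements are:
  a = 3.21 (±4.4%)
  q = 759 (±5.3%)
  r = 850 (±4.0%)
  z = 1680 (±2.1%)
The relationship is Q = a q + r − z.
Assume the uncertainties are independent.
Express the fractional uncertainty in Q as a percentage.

10.9%

Let p = a·q = 2440. δp/p = √((1·δa/a)² + (1·δq/q)²) = √(0.00194 + 0.00281) = 0.0689, so δp = 168.
Q = p + r − z: δQ = √(δp² + δr² + δz²) = √(28200 + 1160 + 1240) = 175
Q = 1610, so δQ/Q = 175/1610 = 0.109.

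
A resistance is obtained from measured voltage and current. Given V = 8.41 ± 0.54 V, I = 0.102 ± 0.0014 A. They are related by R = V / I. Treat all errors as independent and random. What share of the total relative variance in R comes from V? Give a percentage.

95.6%

(δR/R)² = (1·δV/V)² + (-1·δI/I)²
  V term: (1×0.0642)² = 0.00412
  I term: (-1×0.0137)² = 0.000188
Total = 0.00431. Share from V = 0.00412/0.00431 = 0.956.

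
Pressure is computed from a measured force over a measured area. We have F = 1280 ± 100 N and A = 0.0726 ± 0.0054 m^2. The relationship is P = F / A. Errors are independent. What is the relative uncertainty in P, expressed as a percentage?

Since P is a product/quotient, work with relative uncertainties:
  (1·δF/F)² = (1×0.0781)² = 0.00610;  (-1·δA/A)² = (-1×0.0744)² = 0.00553
δP/P = √(0.0116) = 0.108

10.8%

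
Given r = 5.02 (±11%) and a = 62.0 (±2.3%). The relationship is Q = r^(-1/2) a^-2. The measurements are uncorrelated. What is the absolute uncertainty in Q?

For a monomial Q ∝ r^(-1/2), a^-2, fractional errors add in quadrature:
  (−½·δr/r)² = (-0.5×0.110)² = 0.00302;  (-2·δa/a)² = (-2×0.0230)² = 0.00212
δQ/Q = √(0.00514) = 0.0717
Q = 0.000116, so δQ = 0.0717 × 0.000116 = 8.33e-06.

8.33e-06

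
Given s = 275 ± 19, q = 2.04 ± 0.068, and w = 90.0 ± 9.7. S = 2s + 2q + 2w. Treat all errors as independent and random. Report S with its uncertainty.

Sums and differences: (δS)² = Σ (cᵢ δxᵢ)².
  (2·δs)² = 1440;  (2·δq)² = 0.0185;  (2·δw)² = 376
δS = √(1820) = 42.7
S = 734.

734 ± 42.7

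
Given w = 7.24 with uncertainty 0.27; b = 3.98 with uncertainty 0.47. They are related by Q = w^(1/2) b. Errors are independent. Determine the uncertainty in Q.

Each factor contributes (exponent × relative error)² to (δQ/Q)²:
  (½·δw/w)² = (0.5×0.0373)² = 0.000348;  (1·δb/b)² = (1×0.118)² = 0.0139
δQ/Q = √(0.0143) = 0.120
Q = 10.7, so δQ = 0.120 × 10.7 = 1.28.

1.28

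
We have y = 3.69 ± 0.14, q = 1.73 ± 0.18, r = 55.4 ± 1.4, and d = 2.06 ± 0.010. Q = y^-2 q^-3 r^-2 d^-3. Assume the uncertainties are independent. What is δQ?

Since Q is a product/quotient, work with relative uncertainties:
  (-2·δy/y)² = (-2×0.0379)² = 0.00576;  (-3·δq/q)² = (-3×0.104)² = 0.0974;  (-2·δr/r)² = (-2×0.0253)² = 0.00255;  (-3·δd/d)² = (-3×0.00485)² = 0.000212
δQ/Q = √(0.106) = 0.326
Q = 5.29e-07, so δQ = 0.326 × 5.29e-07 = 1.72e-07.

1.72e-07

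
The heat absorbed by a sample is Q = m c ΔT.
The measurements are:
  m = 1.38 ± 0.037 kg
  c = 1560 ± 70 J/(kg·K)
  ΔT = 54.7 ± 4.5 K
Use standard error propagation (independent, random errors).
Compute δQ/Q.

Since Q is a product/quotient, work with relative uncertainties:
  (1·δm/m)² = (1×0.0268)² = 0.000719;  (1·δc/c)² = (1×0.0449)² = 0.00201;  (1·δΔT/ΔT)² = (1×0.0823)² = 0.00677
δQ/Q = √(0.00950) = 0.0975

0.0975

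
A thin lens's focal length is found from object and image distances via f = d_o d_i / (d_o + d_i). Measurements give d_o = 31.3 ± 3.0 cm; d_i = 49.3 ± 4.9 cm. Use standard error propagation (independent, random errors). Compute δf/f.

0.0702

∂f/∂d_o = (d_i/(d_o+d_i))² = 0.374;  ∂f/∂d_i = (d_o/(d_o+d_i))² = 0.151
δf = √((∂f/∂d_o · δd_o)² + (∂f/∂d_i · δd_i)²) = √(1.26 + 0.546) = 1.34 cm
f = 19.1 cm, so δf/f = 1.34/19.1 = 0.0702.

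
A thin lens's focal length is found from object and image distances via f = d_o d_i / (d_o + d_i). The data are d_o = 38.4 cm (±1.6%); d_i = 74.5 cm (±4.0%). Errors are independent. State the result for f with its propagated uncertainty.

∂f/∂d_o = (d_i/(d_o+d_i))² = 0.435;  ∂f/∂d_i = (d_o/(d_o+d_i))² = 0.116
δf = √((∂f/∂d_o · δd_o)² + (∂f/∂d_i · δd_i)²) = √(0.0716 + 0.119) = 0.436 cm
f = 25.3 cm.

25.3 ± 0.436 cm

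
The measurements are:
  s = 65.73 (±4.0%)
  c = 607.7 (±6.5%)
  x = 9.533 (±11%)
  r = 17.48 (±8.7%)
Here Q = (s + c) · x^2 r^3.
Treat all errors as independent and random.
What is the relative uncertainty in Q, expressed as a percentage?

34.6%

Let u = s + c = 673.4. δu = √(δs² + δc²) = √(6.91 + 1560) = 39.6, so δu/u = 0.0588.
Q is then a monomial in u, x, r:
δQ/Q = √((δu/u)² + (2·δx/x)² + (3·δr/r)²) = √(0.00346 + 0.0484 + 0.0681) = 0.346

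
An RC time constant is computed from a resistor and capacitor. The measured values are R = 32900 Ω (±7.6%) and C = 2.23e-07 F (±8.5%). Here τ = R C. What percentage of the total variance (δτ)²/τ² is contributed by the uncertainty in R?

(δτ/τ)² = (1·δR/R)² + (1·δC/C)²
  R term: (1×0.0760)² = 0.00578
  C term: (1×0.0850)² = 0.00723
Total = 0.0130. Share from R = 0.00578/0.0130 = 0.444.

44.4%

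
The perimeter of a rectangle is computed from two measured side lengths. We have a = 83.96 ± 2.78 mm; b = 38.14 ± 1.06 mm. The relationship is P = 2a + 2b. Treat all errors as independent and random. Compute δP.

5.95 mm

Each term contributes (cᵢ δxᵢ)² to (δP)²:
  (2·δa)² = 30.9;  (2·δb)² = 4.49
δP = √(35.4) = 5.95 mm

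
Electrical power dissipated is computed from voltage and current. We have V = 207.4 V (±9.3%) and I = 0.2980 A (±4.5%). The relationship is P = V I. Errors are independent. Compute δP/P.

0.103

Relative error in a monomial: (δP/P)² = Σ (nᵢ · δxᵢ/xᵢ)².
  (1·δV/V)² = (1×0.0930)² = 0.00865;  (1·δI/I)² = (1×0.0450)² = 0.00202
δP/P = √(0.0107) = 0.103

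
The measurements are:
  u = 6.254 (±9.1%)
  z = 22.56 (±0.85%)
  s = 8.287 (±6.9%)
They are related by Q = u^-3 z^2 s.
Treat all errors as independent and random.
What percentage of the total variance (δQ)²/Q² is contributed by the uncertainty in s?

5.98%

(δQ/Q)² = (-3·δu/u)² + (2·δz/z)² + (1·δs/s)²
  u term: (-3×0.0910)² = 0.0745
  z term: (2×0.00850)² = 0.000289
  s term: (1×0.0690)² = 0.00476
Total = 0.0796. Share from s = 0.00476/0.0796 = 0.0598.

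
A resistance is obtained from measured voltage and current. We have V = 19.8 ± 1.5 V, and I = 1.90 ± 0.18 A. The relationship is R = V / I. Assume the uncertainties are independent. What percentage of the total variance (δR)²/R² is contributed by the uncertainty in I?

(δR/R)² = (1·δV/V)² + (-1·δI/I)²
  V term: (1×0.0758)² = 0.00574
  I term: (-1×0.0947)² = 0.00898
Total = 0.0147. Share from I = 0.00898/0.0147 = 0.610.

61.0%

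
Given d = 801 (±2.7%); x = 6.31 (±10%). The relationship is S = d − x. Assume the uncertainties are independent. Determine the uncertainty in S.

21.6

For a sum/difference, combine absolute errors in quadrature:
  (δd)² = 468;  (δx)² = 0.398
δS = √(468) = 21.6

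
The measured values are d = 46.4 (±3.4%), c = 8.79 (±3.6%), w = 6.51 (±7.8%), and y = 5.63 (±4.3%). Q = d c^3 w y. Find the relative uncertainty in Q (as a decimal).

Relative error in a monomial: (δQ/Q)² = Σ (nᵢ · δxᵢ/xᵢ)².
  (1·δd/d)² = (1×0.0340)² = 0.00116;  (3·δc/c)² = (3×0.0360)² = 0.0117;  (1·δw/w)² = (1×0.0780)² = 0.00608;  (1·δy/y)² = (1×0.0430)² = 0.00185
δQ/Q = √(0.0208) = 0.144

0.144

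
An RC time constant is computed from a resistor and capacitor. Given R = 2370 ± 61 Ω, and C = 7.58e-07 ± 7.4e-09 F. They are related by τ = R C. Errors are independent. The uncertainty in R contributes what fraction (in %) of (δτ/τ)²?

(δτ/τ)² = (1·δR/R)² + (1·δC/C)²
  R term: (1×0.0257)² = 0.000662
  C term: (1×0.00976)² = 9.53e-05
Total = 0.000758. Share from R = 0.000662/0.000758 = 0.874.

87.4%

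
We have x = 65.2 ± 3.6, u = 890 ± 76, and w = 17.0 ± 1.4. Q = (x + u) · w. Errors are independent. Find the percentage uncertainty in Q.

Let h = x + u = 955. δh = √(δx² + δu²) = √(13.0 + 5780) = 76.1, so δh/h = 0.0797.
Q is then a monomial in h, w:
δQ/Q = √((δh/h)² + (1·δw/w)²) = √(0.00634 + 0.00678) = 0.115

11.5%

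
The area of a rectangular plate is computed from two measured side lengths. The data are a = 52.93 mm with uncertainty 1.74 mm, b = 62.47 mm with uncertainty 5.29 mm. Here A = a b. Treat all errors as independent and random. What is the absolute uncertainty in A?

Relative error in a monomial: (δA/A)² = Σ (nᵢ · δxᵢ/xᵢ)².
  (1·δa/a)² = (1×0.0329)² = 0.00108;  (1·δb/b)² = (1×0.0847)² = 0.00717
δA/A = √(0.00825) = 0.0908
A = 3307 mm^2, so δA = 0.0908 × 3307 = 300 mm^2.

300 mm^2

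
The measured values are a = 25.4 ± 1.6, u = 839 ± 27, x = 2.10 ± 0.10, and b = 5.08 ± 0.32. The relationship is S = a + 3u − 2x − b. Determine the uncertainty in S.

Sums and differences: (δS)² = Σ (cᵢ δxᵢ)².
  (δa)² = 2.56;  (3·δu)² = 6560;  (2·δx)² = 0.0400;  (δb)² = 0.102
δS = √(6560) = 81.0

81.0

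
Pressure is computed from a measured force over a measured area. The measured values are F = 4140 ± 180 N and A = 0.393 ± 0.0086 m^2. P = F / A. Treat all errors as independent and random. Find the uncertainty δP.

Products/powers → add relative errors in quadrature, weighted by exponent:
  (1·δF/F)² = (1×0.0435)² = 0.00189;  (-1·δA/A)² = (-1×0.0219)² = 0.000479
δP/P = √(0.00237) = 0.0487
P = 10500 Pa, so δP = 0.0487 × 10500 = 513 Pa.

513 Pa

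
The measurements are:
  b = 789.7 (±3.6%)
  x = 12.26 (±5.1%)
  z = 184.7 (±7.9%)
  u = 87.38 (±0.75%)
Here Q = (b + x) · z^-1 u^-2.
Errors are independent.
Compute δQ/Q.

Let w = b + x = 802.0. δw = √(δb² + δx²) = √(808 + 0.391) = 28.4, so δw/w = 0.0355.
Q is then a monomial in w, z, u:
δQ/Q = √((δw/w)² + (-1·δz/z)² + (-2·δu/u)²) = √(0.00126 + 0.00624 + 0.000225) = 0.0879

0.0879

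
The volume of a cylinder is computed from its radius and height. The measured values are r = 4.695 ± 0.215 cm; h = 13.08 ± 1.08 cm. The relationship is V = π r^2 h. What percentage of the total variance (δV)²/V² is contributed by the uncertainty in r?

(δV/V)² = (2·δr/r)² + (1·δh/h)²
  r term: (2×0.0458)² = 0.00839
  h term: (1×0.0826)² = 0.00682
Total = 0.0152. Share from r = 0.00839/0.0152 = 0.552.

55.2%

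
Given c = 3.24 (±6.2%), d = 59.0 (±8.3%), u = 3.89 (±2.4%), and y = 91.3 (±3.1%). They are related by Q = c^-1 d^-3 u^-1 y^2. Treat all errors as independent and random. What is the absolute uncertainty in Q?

0.000854

Since Q is a product/quotient, work with relative uncertainties:
  (-1·δc/c)² = (-1×0.0620)² = 0.00384;  (-3·δd/d)² = (-3×0.0830)² = 0.0620;  (-1·δu/u)² = (-1×0.0240)² = 0.000576;  (2·δy/y)² = (2×0.0310)² = 0.00384
δQ/Q = √(0.0703) = 0.265
Q = 0.00322, so δQ = 0.265 × 0.00322 = 0.000854.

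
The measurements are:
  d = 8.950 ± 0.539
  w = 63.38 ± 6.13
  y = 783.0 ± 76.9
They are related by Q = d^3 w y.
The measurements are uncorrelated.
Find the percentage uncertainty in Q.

For a monomial Q ∝ d^3, w, y, fractional errors add in quadrature:
  (3·δd/d)² = (3×0.0602)² = 0.0326;  (1·δw/w)² = (1×0.0967)² = 0.00935;  (1·δy/y)² = (1×0.0982)² = 0.00965
δQ/Q = √(0.0516) = 0.227

22.7%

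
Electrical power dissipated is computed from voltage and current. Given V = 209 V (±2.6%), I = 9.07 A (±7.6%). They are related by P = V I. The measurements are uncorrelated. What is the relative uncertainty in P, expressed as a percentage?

8.03%

Relative error in a monomial: (δP/P)² = Σ (nᵢ · δxᵢ/xᵢ)².
  (1·δV/V)² = (1×0.0260)² = 0.000676;  (1·δI/I)² = (1×0.0760)² = 0.00578
δP/P = √(0.00645) = 0.0803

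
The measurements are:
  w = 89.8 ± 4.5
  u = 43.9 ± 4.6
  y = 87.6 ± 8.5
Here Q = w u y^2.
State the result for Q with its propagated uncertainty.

Relative error in a monomial: (δQ/Q)² = Σ (nᵢ · δxᵢ/xᵢ)².
  (1·δw/w)² = (1×0.0501)² = 0.00251;  (1·δu/u)² = (1×0.105)² = 0.0110;  (2·δy/y)² = (2×0.0970)² = 0.0377
δQ/Q = √(0.0512) = 0.226
Q = 3.03e+07, so δQ = 0.226 × 3.03e+07 = 6.84e+06.

(3.03 ± 0.684) × 10^7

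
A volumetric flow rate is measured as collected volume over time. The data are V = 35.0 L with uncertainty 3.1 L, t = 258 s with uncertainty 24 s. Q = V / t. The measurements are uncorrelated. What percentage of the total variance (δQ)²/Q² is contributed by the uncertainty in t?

(δQ/Q)² = (1·δV/V)² + (-1·δt/t)²
  V term: (1×0.0886)² = 0.00784
  t term: (-1×0.0930)² = 0.00865
Total = 0.0165. Share from t = 0.00865/0.0165 = 0.525.

52.5%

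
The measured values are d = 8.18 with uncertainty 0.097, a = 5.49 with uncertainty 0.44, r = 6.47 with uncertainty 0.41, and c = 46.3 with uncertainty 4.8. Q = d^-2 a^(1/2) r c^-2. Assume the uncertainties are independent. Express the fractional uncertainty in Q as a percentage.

22.2%

Relative error in a monomial: (δQ/Q)² = Σ (nᵢ · δxᵢ/xᵢ)².
  (-2·δd/d)² = (-2×0.0119)² = 0.000562;  (½·δa/a)² = (0.5×0.0801)² = 0.00161;  (1·δr/r)² = (1×0.0634)² = 0.00402;  (-2·δc/c)² = (-2×0.104)² = 0.0430
δQ/Q = √(0.0492) = 0.222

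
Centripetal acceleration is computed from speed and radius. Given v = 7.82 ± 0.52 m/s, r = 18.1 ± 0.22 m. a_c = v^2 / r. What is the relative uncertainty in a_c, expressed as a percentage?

13.4%

a_c is a product of powers, so relative uncertainties combine in quadrature:
  (2·δv/v)² = (2×0.0665)² = 0.0177;  (-1·δr/r)² = (-1×0.0122)² = 0.000148
δa_c/a_c = √(0.0178) = 0.134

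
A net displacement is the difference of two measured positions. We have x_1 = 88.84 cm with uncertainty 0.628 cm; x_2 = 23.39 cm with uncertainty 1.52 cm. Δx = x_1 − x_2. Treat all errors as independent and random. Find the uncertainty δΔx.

Sums and differences: (δΔx)² = Σ (cᵢ δxᵢ)².
  (δx_1)² = 0.394;  (δx_2)² = 2.31
δΔx = √(2.70) = 1.64 cm

1.64 cm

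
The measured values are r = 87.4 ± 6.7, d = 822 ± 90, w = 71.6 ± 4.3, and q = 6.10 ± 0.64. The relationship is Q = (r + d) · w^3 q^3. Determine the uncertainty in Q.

Let u = r + d = 909. δu = √(δr² + δd²) = √(44.9 + 8100) = 90.2, so δu/u = 0.0992.
Q is then a monomial in u, w, q:
δQ/Q = √((δu/u)² + (3·δw/w)² + (3·δq/q)²) = √(0.00985 + 0.0325 + 0.0991) = 0.376
Q = 7.58e+10, so δQ = 0.376 × 7.58e+10 = 2.85e+10.

2.85e+10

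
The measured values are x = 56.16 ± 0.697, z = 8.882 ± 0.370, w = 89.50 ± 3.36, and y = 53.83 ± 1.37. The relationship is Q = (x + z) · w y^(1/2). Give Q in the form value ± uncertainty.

42710 ± 1770

Let u = x + z = 65.04. δu = √(δx² + δz²) = √(0.486 + 0.137) = 0.789, so δu/u = 0.0121.
Q is then a monomial in u, w, y:
δQ/Q = √((δu/u)² + (1·δw/w)² + (½·δy/y)²) = √(0.000147 + 0.00141 + 0.000162) = 0.0415
Q = 42710, so δQ = 0.0415 × 42710 = 1770.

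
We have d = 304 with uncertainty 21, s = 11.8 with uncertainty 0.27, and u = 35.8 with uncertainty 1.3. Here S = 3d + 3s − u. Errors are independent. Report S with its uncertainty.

Sums and differences: (δS)² = Σ (cᵢ δxᵢ)².
  (3·δd)² = 3970;  (3·δs)² = 0.656;  (δu)² = 1.69
δS = √(3970) = 63.0
S = 912.

912 ± 63.0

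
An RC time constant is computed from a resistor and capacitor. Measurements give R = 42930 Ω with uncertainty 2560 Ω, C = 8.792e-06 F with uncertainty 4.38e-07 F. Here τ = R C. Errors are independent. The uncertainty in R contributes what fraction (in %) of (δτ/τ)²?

(δτ/τ)² = (1·δR/R)² + (1·δC/C)²
  R term: (1×0.0596)² = 0.00356
  C term: (1×0.0498)² = 0.00248
Total = 0.00604. Share from R = 0.00356/0.00604 = 0.589.

58.9%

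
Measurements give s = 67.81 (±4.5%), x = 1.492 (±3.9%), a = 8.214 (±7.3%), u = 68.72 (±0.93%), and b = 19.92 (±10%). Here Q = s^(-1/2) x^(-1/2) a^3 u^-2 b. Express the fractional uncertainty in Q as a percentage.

24.3%

Relative error in a monomial: (δQ/Q)² = Σ (nᵢ · δxᵢ/xᵢ)².
  (−½·δs/s)² = (-0.5×0.0450)² = 0.000506;  (−½·δx/x)² = (-0.5×0.0390)² = 0.000380;  (3·δa/a)² = (3×0.0730)² = 0.0480;  (-2·δu/u)² = (-2×0.00930)² = 0.000346;  (1·δb/b)² = (1×0.100)² = 0.0100
δQ/Q = √(0.0592) = 0.243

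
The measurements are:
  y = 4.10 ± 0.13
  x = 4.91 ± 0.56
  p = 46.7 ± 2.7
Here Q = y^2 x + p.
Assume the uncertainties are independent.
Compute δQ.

11.1

Let w = y^2·x = 82.5. δw/w = √((2·δy/y)² + (1·δx/x)²) = √(0.00402 + 0.0130) = 0.130, so δw = 10.8.
Q = w + p: δQ = √(δw² + δp²) = √(116 + 7.29) = 11.1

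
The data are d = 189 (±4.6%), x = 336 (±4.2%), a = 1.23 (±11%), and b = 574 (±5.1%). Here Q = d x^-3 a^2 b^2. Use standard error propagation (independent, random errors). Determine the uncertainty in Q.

0.688

Since Q is a product/quotient, work with relative uncertainties:
  (1·δd/d)² = (1×0.0460)² = 0.00212;  (-3·δx/x)² = (-3×0.0420)² = 0.0159;  (2·δa/a)² = (2×0.110)² = 0.0484;  (2·δb/b)² = (2×0.0510)² = 0.0104
δQ/Q = √(0.0768) = 0.277
Q = 2.48, so δQ = 0.277 × 2.48 = 0.688.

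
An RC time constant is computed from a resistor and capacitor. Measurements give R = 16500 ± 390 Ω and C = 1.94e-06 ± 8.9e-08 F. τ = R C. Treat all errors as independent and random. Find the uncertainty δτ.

0.00165 s

τ is a product of powers, so relative uncertainties combine in quadrature:
  (1·δR/R)² = (1×0.0236)² = 0.000559;  (1·δC/C)² = (1×0.0459)² = 0.00210
δτ/τ = √(0.00266) = 0.0516
τ = 0.0320 s, so δτ = 0.0516 × 0.0320 = 0.00165 s.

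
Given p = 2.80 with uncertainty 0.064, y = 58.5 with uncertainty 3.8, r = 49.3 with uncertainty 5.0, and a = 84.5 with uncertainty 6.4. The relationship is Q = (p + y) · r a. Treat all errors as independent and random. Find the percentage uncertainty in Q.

Let u = p + y = 61.3. δu = √(δp² + δy²) = √(0.00410 + 14.4) = 3.80, so δu/u = 0.0620.
Q is then a monomial in u, r, a:
δQ/Q = √((δu/u)² + (1·δr/r)² + (1·δa/a)²) = √(0.00384 + 0.0103 + 0.00574) = 0.141

14.1%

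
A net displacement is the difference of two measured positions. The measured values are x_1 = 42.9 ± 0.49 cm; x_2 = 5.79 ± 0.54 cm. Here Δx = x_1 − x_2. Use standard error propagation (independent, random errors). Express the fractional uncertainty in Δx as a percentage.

1.96%

Absolute uncertainties add in quadrature for a linear combination:
  (δx_1)² = 0.240;  (δx_2)² = 0.292
δΔx = √(0.532) = 0.729 cm
Δx = 37.1 cm, so δΔx/Δx = 0.729/37.1 = 0.0196.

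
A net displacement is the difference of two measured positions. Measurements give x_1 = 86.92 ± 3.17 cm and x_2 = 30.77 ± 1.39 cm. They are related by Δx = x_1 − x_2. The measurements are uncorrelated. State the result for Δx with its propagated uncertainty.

Each term contributes (cᵢ δxᵢ)² to (δΔx)²:
  (δx_1)² = 10.0;  (δx_2)² = 1.93
δΔx = √(12.0) = 3.46 cm
Δx = 56.15 cm.

56.15 ± 3.46 cm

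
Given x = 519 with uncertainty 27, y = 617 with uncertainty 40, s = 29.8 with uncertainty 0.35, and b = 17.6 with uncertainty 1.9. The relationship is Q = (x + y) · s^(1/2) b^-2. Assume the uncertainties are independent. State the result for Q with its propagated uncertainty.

20.0 ± 4.41

Let u = x + y = 1140. δu = √(δx² + δy²) = √(729 + 1600) = 48.3, so δu/u = 0.0425.
Q is then a monomial in u, s, b:
δQ/Q = √((δu/u)² + (½·δs/s)² + (-2·δb/b)²) = √(0.00180 + 3.45e-05 + 0.0466) = 0.220
Q = 20.0, so δQ = 0.220 × 20.0 = 4.41.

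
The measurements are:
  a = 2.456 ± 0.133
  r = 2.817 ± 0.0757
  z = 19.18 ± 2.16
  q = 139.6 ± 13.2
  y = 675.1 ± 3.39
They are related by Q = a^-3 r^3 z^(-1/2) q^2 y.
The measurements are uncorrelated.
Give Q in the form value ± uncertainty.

(4.533 ± 1.22) × 10^6

Products/powers → add relative errors in quadrature, weighted by exponent:
  (-3·δa/a)² = (-3×0.0542)² = 0.0264;  (3·δr/r)² = (3×0.0269)² = 0.00650;  (−½·δz/z)² = (-0.5×0.113)² = 0.00317;  (2·δq/q)² = (2×0.0946)² = 0.0358;  (1·δy/y)² = (1×0.00502)² = 2.52e-05
δQ/Q = √(0.0719) = 0.268
Q = 4.533e+06, so δQ = 0.268 × 4.533e+06 = 1.22e+06.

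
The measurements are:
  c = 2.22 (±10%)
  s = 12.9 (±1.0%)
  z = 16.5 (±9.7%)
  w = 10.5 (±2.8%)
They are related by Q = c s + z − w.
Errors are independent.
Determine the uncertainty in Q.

Let p = c·s = 28.6. δp/p = √((1·δc/c)² + (1·δs/s)²) = √(0.0100 + 0.000100) = 0.100, so δp = 2.88.
Q = p + z − w: δQ = √(δp² + δz² + δw²) = √(8.28 + 2.56 + 0.0864) = 3.31

3.31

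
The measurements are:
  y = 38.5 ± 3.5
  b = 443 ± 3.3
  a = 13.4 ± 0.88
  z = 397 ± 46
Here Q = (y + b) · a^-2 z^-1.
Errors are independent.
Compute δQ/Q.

0.175

Let u = y + b = 482. δu = √(δy² + δb²) = √(12.2 + 10.9) = 4.81, so δu/u = 0.00999.
Q is then a monomial in u, a, z:
δQ/Q = √((δu/u)² + (-2·δa/a)² + (-1·δz/z)²) = √(9.98e-05 + 0.0173 + 0.0134) = 0.175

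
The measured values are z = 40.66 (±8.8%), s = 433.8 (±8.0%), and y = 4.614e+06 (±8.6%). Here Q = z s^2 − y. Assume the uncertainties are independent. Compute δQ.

Let p = z·s^2 = 7.651e+06. δp/p = √((1·δz/z)² + (2·δs/s)²) = √(0.00774 + 0.0256) = 0.183, so δp = 1.4e+06.
Q = p − y: δQ = √(δp² + δy²) = √(1.95e+12 + 1.57e+11) = 1.45e+06

1.45e+06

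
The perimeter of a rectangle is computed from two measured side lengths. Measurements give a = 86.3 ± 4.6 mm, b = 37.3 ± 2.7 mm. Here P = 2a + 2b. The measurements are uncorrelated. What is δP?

P is a linear combination, so absolute uncertainties add in quadrature:
  (2·δa)² = 84.6;  (2·δb)² = 29.2
δP = √(114) = 10.7 mm

10.7 mm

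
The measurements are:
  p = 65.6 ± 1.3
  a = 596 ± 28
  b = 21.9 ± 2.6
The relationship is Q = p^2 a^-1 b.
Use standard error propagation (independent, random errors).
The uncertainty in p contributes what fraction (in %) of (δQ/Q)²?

(δQ/Q)² = (2·δp/p)² + (-1·δa/a)² + (1·δb/b)²
  p term: (2×0.0198)² = 0.00157
  a term: (-1×0.0470)² = 0.00221
  b term: (1×0.119)² = 0.0141
Total = 0.0179. Share from p = 0.00157/0.0179 = 0.0879.

8.79%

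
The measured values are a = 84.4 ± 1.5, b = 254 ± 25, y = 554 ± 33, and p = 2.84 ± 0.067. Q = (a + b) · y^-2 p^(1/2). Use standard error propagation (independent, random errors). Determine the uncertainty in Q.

Let u = a + b = 338. δu = √(δa² + δb²) = √(2.25 + 625) = 25.0, so δu/u = 0.0740.
Q is then a monomial in u, y, p:
δQ/Q = √((δu/u)² + (-2·δy/y)² + (½·δp/p)²) = √(0.00548 + 0.0142 + 0.000139) = 0.141
Q = 0.00186, so δQ = 0.141 × 0.00186 = 0.000262.

0.000262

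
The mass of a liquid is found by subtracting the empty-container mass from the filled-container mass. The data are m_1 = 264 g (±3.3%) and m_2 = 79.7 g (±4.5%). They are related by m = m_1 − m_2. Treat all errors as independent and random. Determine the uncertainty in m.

Absolute uncertainties add in quadrature for a linear combination:
  (δm_1)² = 75.9;  (δm_2)² = 12.9
δm = √(88.8) = 9.42 g

9.42 g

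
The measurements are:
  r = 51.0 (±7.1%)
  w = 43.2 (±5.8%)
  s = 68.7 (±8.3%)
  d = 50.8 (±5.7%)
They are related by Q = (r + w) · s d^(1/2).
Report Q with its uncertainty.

46100 ± 4590

Let u = r + w = 94.2. δu = √(δr² + δw²) = √(13.1 + 6.28) = 4.40, so δu/u = 0.0467.
Q is then a monomial in u, s, d:
δQ/Q = √((δu/u)² + (1·δs/s)² + (½·δd/d)²) = √(0.00219 + 0.00689 + 0.000812) = 0.0994
Q = 46100, so δQ = 0.0994 × 46100 = 4590.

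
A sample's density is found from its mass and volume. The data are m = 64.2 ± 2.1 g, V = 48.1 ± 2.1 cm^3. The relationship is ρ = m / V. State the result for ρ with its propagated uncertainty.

Products/powers → add relative errors in quadrature, weighted by exponent:
  (1·δm/m)² = (1×0.0327)² = 0.00107;  (-1·δV/V)² = (-1×0.0437)² = 0.00191
δρ/ρ = √(0.00298) = 0.0546
ρ = 1.33 g/cm^3, so δρ = 0.0546 × 1.33 = 0.0728 g/cm^3.

1.33 ± 0.0728 g/cm^3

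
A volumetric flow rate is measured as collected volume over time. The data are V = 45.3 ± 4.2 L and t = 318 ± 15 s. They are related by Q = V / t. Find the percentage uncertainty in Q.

10.4%

Q is a product of powers, so relative uncertainties combine in quadrature:
  (1·δV/V)² = (1×0.0927)² = 0.00860;  (-1·δt/t)² = (-1×0.0472)² = 0.00222
δQ/Q = √(0.0108) = 0.104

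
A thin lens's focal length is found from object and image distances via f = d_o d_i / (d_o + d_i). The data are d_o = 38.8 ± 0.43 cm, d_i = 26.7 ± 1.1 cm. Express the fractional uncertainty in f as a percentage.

2.48%

∂f/∂d_o = (d_i/(d_o+d_i))² = 0.166;  ∂f/∂d_i = (d_o/(d_o+d_i))² = 0.351
δf = √((∂f/∂d_o · δd_o)² + (∂f/∂d_i · δd_i)²) = √(0.00511 + 0.149) = 0.393 cm
f = 15.8 cm, so δf/f = 0.393/15.8 = 0.0248.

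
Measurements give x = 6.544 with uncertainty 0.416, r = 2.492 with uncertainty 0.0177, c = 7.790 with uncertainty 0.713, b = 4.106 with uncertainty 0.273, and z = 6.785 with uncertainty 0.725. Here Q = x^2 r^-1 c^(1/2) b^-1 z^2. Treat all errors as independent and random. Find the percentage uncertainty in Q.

26.2%

For a monomial Q ∝ x^2, r^-1, c^(1/2), b^-1, z^2, fractional errors add in quadrature:
  (2·δx/x)² = (2×0.0636)² = 0.0162;  (-1·δr/r)² = (-1×0.00710)² = 5.04e-05;  (½·δc/c)² = (0.5×0.0915)² = 0.00209;  (-1·δb/b)² = (-1×0.0665)² = 0.00442;  (2·δz/z)² = (2×0.107)² = 0.0457
δQ/Q = √(0.0684) = 0.262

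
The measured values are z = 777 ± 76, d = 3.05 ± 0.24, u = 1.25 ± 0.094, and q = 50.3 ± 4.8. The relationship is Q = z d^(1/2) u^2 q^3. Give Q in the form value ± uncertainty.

(2.70 ± 0.918) × 10^8

Products/powers → add relative errors in quadrature, weighted by exponent:
  (1·δz/z)² = (1×0.0978)² = 0.00957;  (½·δd/d)² = (0.5×0.0787)² = 0.00155;  (2·δu/u)² = (2×0.0752)² = 0.0226;  (3·δq/q)² = (3×0.0954)² = 0.0820
δQ/Q = √(0.116) = 0.340
Q = 2.7e+08, so δQ = 0.340 × 2.7e+08 = 9.18e+07.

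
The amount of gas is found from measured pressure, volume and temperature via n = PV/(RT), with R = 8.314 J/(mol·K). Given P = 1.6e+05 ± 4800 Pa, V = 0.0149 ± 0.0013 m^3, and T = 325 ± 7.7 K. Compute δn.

0.0840 mol

Relative error in a monomial: (δn/n)² = Σ (nᵢ · δxᵢ/xᵢ)².
  (1·δP/P)² = (1×0.0300)² = 0.000900;  (1·δV/V)² = (1×0.0872)² = 0.00761;  (-1·δT/T)² = (-1×0.0237)² = 0.000561
δn/n = √(0.00907) = 0.0953
n = 0.882 mol, so δn = 0.0953 × 0.882 = 0.0840 mol.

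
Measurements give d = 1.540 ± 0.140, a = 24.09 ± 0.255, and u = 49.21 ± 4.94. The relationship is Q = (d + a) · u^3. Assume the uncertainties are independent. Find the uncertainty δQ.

9.2e+05

Let w = d + a = 25.63. δw = √(δd² + δa²) = √(0.0196 + 0.0650) = 0.291, so δw/w = 0.0114.
Q is then a monomial in w, u:
δQ/Q = √((δw/w)² + (3·δu/u)²) = √(0.000129 + 0.0907) = 0.301
Q = 3.054e+06, so δQ = 0.301 × 3.054e+06 = 9.2e+05.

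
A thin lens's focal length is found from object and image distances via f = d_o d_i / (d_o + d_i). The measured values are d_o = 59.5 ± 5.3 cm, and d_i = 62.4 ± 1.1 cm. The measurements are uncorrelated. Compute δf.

1.41 cm

∂f/∂d_o = (d_i/(d_o+d_i))² = 0.262;  ∂f/∂d_i = (d_o/(d_o+d_i))² = 0.238
δf = √((∂f/∂d_o · δd_o)² + (∂f/∂d_i · δd_i)²) = √(1.93 + 0.0687) = 1.41 cm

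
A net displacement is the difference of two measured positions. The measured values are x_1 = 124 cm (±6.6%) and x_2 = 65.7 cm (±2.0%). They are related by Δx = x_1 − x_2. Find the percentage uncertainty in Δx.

Each term contributes (cᵢ δxᵢ)² to (δΔx)²:
  (δx_1)² = 67.0;  (δx_2)² = 1.73
δΔx = √(68.7) = 8.29 cm
Δx = 58.3 cm, so δΔx/Δx = 8.29/58.3 = 0.142.

14.2%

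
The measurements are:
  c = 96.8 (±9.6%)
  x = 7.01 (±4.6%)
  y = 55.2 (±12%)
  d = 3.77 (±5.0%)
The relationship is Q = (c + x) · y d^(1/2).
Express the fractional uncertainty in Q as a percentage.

Let u = c + x = 104. δu = √(δc² + δx²) = √(86.4 + 0.104) = 9.30, so δu/u = 0.0896.
Q is then a monomial in u, y, d:
δQ/Q = √((δu/u)² + (1·δy/y)² + (½·δd/d)²) = √(0.00802 + 0.0144 + 0.000625) = 0.152

15.2%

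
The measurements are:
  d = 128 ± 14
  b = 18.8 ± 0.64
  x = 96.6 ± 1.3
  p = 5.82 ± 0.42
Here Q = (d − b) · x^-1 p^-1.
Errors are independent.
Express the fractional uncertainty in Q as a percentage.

Let u = d − b = 109. δu = √(δd² + δb²) = √(196 + 0.410) = 14.0, so δu/u = 0.128.
Q is then a monomial in u, x, p:
δQ/Q = √((δu/u)² + (-1·δx/x)² + (-1·δp/p)²) = √(0.0165 + 0.000181 + 0.00521) = 0.148

14.8%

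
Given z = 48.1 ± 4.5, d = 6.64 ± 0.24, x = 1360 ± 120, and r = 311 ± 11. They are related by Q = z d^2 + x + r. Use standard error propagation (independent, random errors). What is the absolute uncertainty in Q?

Let p = z·d^2 = 2120. δp/p = √((1·δz/z)² + (2·δd/d)²) = √(0.00875 + 0.00523) = 0.118, so δp = 251.
Q = p + x + r: δQ = √(δp² + δx² + δr²) = √(62900 + 14400 + 121) = 278

278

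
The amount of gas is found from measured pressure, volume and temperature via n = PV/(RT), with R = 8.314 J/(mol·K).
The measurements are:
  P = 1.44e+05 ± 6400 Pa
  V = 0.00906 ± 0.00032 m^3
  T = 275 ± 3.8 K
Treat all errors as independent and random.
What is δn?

0.0333 mol

Products/powers → add relative errors in quadrature, weighted by exponent:
  (1·δP/P)² = (1×0.0444)² = 0.00198;  (1·δV/V)² = (1×0.0353)² = 0.00125;  (-1·δT/T)² = (-1×0.0138)² = 0.000191
δn/n = √(0.00341) = 0.0584
n = 0.571 mol, so δn = 0.0584 × 0.571 = 0.0333 mol.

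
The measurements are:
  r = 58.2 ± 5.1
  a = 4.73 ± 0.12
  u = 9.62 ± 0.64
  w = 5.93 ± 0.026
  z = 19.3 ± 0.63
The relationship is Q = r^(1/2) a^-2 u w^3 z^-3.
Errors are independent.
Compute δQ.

Q is a product of powers, so relative uncertainties combine in quadrature:
  (½·δr/r)² = (0.5×0.0876)² = 0.00192;  (-2·δa/a)² = (-2×0.0254)² = 0.00257;  (1·δu/u)² = (1×0.0665)² = 0.00443;  (3·δw/w)² = (3×0.00438)² = 0.000173;  (-3·δz/z)² = (-3×0.0326)² = 0.00959
δQ/Q = √(0.0187) = 0.137
Q = 0.0951, so δQ = 0.137 × 0.0951 = 0.0130.

0.0130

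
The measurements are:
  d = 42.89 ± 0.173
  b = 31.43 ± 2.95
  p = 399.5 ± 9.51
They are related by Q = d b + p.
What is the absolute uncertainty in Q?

Let w = d·b = 1348. δw/w = √((1·δd/d)² + (1·δb/b)²) = √(1.63e-05 + 0.00881) = 0.0939, so δw = 127.
Q = w + p: δQ = √(δw² + δp²) = √(16000 + 90.4) = 127

127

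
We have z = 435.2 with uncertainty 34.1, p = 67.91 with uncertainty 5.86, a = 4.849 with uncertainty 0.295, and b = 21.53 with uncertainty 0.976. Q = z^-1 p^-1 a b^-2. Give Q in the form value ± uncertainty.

Relative error in a monomial: (δQ/Q)² = Σ (nᵢ · δxᵢ/xᵢ)².
  (-1·δz/z)² = (-1×0.0784)² = 0.00614;  (-1·δp/p)² = (-1×0.0863)² = 0.00745;  (1·δa/a)² = (1×0.0608)² = 0.00370;  (-2·δb/b)² = (-2×0.0453)² = 0.00822
δQ/Q = √(0.0255) = 0.160
Q = 3.539e-07, so δQ = 0.160 × 3.539e-07 = 5.65e-08.

(3.539 ± 0.565) × 10^-7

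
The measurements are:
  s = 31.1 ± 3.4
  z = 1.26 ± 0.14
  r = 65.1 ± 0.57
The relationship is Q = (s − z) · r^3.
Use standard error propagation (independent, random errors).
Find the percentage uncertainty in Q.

Let u = s − z = 29.8. δu = √(δs² + δz²) = √(11.6 + 0.0196) = 3.40, so δu/u = 0.114.
Q is then a monomial in u, r:
δQ/Q = √((δu/u)² + (3·δr/r)²) = √(0.0130 + 0.000690) = 0.117

11.7%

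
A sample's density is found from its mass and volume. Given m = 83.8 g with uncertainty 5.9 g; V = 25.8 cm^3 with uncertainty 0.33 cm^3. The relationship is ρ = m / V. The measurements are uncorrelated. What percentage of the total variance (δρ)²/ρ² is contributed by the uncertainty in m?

(δρ/ρ)² = (1·δm/m)² + (-1·δV/V)²
  m term: (1×0.0704)² = 0.00496
  V term: (-1×0.0128)² = 0.000164
Total = 0.00512. Share from m = 0.00496/0.00512 = 0.968.

96.8%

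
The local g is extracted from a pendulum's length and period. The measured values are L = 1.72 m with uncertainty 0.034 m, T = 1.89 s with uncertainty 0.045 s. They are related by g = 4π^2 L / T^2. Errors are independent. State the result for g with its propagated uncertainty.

19.0 ± 0.980 m/s^2

Since g is a product/quotient, work with relative uncertainties:
  (1·δL/L)² = (1×0.0198)² = 0.000391;  (-2·δT/T)² = (-2×0.0238)² = 0.00227
δg/g = √(0.00266) = 0.0516
g = 19.0 m/s^2, so δg = 0.0516 × 19.0 = 0.980 m/s^2.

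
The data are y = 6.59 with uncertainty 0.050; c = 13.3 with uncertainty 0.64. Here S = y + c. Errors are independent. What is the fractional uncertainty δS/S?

0.0323

For a sum/difference, combine absolute errors in quadrature:
  (δy)² = 0.00250;  (δc)² = 0.410
δS = √(0.412) = 0.642
S = 19.9, so δS/S = 0.642/19.9 = 0.0323.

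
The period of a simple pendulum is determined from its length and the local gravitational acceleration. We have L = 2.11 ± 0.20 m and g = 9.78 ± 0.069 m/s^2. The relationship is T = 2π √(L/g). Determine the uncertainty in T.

0.139 s

Relative error in a monomial: (δT/T)² = Σ (nᵢ · δxᵢ/xᵢ)².
  (½·δL/L)² = (0.5×0.0948)² = 0.00225;  (−½·δg/g)² = (-0.5×0.00706)² = 1.24e-05
δT/T = √(0.00226) = 0.0475
T = 2.92 s, so δT = 0.0475 × 2.92 = 0.139 s.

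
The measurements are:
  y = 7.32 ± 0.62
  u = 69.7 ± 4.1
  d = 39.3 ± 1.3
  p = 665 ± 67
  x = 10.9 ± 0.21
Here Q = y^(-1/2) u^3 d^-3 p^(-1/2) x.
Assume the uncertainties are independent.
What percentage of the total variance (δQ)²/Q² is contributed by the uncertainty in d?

21.6%

(δQ/Q)² = (−½·δy/y)² + (3·δu/u)² + (-3·δd/d)² + (−½·δp/p)² + (1·δx/x)²
  y term: (-0.5×0.0847)² = 0.00179
  u term: (3×0.0588)² = 0.0311
  d term: (-3×0.0331)² = 0.00985
  p term: (-0.5×0.101)² = 0.00254
  x term: (1×0.0193)² = 0.000371
Total = 0.0457. Share from d = 0.00985/0.0457 = 0.216.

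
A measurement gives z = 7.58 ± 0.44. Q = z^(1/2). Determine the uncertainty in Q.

0.0799

Since Q is a product/quotient, work with relative uncertainties:
  (½·δz/z)² = (0.5×0.0580)² = 0.000842
δQ/Q = √(0.000842) = 0.0290
Q = 2.75, so δQ = 0.0290 × 2.75 = 0.0799.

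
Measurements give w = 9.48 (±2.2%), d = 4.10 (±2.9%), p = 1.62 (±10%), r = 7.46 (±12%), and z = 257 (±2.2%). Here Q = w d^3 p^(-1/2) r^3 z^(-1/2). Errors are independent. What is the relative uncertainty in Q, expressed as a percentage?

37.5%

For a monomial Q ∝ w, d^3, p^(-1/2), r^3, z^(-1/2), fractional errors add in quadrature:
  (1·δw/w)² = (1×0.0220)² = 0.000484;  (3·δd/d)² = (3×0.0290)² = 0.00757;  (−½·δp/p)² = (-0.5×0.100)² = 0.00250;  (3·δr/r)² = (3×0.120)² = 0.130;  (−½·δz/z)² = (-0.5×0.0220)² = 0.000121
δQ/Q = √(0.140) = 0.375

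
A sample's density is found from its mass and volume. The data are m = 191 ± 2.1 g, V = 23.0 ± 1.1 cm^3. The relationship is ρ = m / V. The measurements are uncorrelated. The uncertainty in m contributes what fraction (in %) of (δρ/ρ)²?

(δρ/ρ)² = (1·δm/m)² + (-1·δV/V)²
  m term: (1×0.0110)² = 0.000121
  V term: (-1×0.0478)² = 0.00229
Total = 0.00241. Share from m = 0.000121/0.00241 = 0.0502.

5.02%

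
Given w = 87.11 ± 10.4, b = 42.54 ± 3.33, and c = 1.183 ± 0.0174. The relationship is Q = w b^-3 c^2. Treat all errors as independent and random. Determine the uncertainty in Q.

Relative error in a monomial: (δQ/Q)² = Σ (nᵢ · δxᵢ/xᵢ)².
  (1·δw/w)² = (1×0.119)² = 0.0143;  (-3·δb/b)² = (-3×0.0783)² = 0.0551;  (2·δc/c)² = (2×0.0147)² = 0.000865
δQ/Q = √(0.0703) = 0.265
Q = 0.001584, so δQ = 0.265 × 0.001584 = 0.000420.

0.000420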